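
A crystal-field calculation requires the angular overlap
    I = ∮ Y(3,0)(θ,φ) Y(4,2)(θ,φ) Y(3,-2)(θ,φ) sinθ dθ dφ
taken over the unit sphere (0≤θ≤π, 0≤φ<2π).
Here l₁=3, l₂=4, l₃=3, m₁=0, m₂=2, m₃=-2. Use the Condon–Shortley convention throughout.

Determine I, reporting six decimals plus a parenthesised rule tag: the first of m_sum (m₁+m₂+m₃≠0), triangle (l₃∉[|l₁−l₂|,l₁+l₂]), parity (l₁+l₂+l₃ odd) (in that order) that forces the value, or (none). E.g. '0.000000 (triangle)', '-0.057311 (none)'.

m-sum 0 ✓  L=10 even ✓  1≤3≤7 ✓
Π(2lᵢ+1) = 7×9×7 = 441
triangle coeff Δ(3,4,3) = 1/34650
Σ_t [1,3]: t=1:−1/72 t=2:+1/16 t=3:−1/72 = 5/144
(3j)²=2/77 [(3 4 3; 0 0 0)], sign=-1
Σ_t [2,3]: t=2:+1/96 t=3:−1/72 = -1/288
(3j)²=1/462 [(3 4 3; 0 2 -2)], sign=+1
⇒ 4πI² = 3/121
I = (-1)√(3/121/(4π)) = -0.04441841
No selection rule forces the value: the integral is nonzero (none).

-0.044418 (none)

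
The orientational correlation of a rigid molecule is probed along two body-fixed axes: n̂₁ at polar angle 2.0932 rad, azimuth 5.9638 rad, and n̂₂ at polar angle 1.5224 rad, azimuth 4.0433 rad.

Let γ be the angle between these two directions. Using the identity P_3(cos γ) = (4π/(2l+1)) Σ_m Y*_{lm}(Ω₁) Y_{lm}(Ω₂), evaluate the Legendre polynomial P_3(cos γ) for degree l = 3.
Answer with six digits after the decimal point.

Addition theorem: P_3(cos γ) = (4π/7) Σ_m Y*_{lm}(Ω₁) Y_{lm}(Ω₂), m = −3…3:
  m=-3: Y*=+0.156153-0.222168i  Y=+0.376782+0.175760i  product +0.097884-0.056264i
  m=-2: Y*=-0.307466+0.228335i  Y=-0.011371-0.047997i  product +0.014455+0.012161i
  m=-1: Y*=+0.065103-0.021530i  Y=+0.197882-0.250239i  product +0.007495-0.020552i
  m=+0: Y*=+0.326816-0.000000i  Y=-0.053949+0.000000i  product -0.017631+0.000000i
  m=+1: Y*=-0.065103-0.021530i  Y=-0.197882-0.250239i  product +0.007495+0.020552i
  m=+2: Y*=-0.307466-0.228335i  Y=-0.011371+0.047997i  product +0.014455-0.012161i
  m=+3: Y*=-0.156153-0.222168i  Y=-0.376782+0.175760i  product +0.097884+0.056264i
Σ over m = +0.222037+0.000000i; ×(4π/7) → +0.398600+0.000000i. Real part: 0.398600

0.398600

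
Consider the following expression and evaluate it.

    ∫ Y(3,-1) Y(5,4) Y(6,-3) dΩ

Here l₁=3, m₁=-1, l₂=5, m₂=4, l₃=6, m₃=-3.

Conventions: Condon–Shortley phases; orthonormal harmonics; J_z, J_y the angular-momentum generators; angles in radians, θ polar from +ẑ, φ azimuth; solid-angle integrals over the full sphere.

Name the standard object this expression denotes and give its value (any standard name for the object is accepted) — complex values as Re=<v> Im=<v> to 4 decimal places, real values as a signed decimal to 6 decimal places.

This is a Gaunt coefficient — the integral of a triple product of spherical harmonics over the sphere.
m-sum 0 ✓  L=14 even ✓  2≤6≤8 ✓
Π(2lᵢ+1) = 7×11×13 = 1001
triangle coeff Δ(3,5,6) = 1/675675
Σ_t [0,2]: t=0:+1/8640 t=1:−1/2304 t=2:+1/8640 = -7/34560
(3j)²=7/429 [(3 5 6; 0 0 0)], sign=-1
Σ_t [1,2]: t=1:−1/241920 t=2:+1/40320 = 1/48384
(3j)²=24/1001 [(3 5 6; -1 4 -3)], sign=-1
⇒ 4πI² = 56/143
I = (+1)√(56/143/(4π)) = 0.17653103

Gaunt coefficient, +0.176531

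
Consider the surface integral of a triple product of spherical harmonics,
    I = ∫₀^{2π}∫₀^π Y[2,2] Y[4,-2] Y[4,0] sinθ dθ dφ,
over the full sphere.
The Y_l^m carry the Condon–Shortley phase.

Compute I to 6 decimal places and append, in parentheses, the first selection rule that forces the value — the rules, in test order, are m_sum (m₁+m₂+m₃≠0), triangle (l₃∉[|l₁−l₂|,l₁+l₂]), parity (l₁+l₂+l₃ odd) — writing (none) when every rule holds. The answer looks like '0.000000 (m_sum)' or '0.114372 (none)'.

-0.190365 (none)

m-sum 0 ✓  L=10 even ✓  2≤4≤6 ✓
Π(2lᵢ+1) = 5×9×9 = 405
triangle coeff Δ(2,4,4) = 1/13860
Σ_t [0,2]: t=0:+1/192 t=1:−1/36 t=2:+1/192 = -5/288
(3j)²=20/693 [(2 4 4; 0 0 0)], sign=-1
Σ_t [0,0]: t=0:+1/192 = 1/192
(3j)²=3/77 [(2 4 4; 2 -2 0)], sign=+1
⇒ 4πI² = 2700/5929
I = (-1)√(2700/5929/(4π)) = -0.19036462
No selection rule forces the value: the integral is nonzero (none).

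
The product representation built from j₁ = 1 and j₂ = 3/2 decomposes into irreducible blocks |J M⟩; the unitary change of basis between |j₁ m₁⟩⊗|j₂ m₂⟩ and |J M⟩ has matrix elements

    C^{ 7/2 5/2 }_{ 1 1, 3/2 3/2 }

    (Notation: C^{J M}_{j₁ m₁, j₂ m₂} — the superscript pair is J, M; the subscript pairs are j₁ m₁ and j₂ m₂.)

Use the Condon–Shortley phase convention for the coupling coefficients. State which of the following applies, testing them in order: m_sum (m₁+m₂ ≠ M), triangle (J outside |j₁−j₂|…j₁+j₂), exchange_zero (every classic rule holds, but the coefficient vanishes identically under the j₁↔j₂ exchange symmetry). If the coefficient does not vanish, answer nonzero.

triangle

m-sum: m₁+m₂ = 1+3/2 = 5/2, M = 5/2  ✓
triangle: need |j₁−j₂| ≤ J ≤ j₁+j₂, i.e. J ∈ [1/2, 5/2]; J = 7/2 is outside ✗ ⇒ coefficient is 0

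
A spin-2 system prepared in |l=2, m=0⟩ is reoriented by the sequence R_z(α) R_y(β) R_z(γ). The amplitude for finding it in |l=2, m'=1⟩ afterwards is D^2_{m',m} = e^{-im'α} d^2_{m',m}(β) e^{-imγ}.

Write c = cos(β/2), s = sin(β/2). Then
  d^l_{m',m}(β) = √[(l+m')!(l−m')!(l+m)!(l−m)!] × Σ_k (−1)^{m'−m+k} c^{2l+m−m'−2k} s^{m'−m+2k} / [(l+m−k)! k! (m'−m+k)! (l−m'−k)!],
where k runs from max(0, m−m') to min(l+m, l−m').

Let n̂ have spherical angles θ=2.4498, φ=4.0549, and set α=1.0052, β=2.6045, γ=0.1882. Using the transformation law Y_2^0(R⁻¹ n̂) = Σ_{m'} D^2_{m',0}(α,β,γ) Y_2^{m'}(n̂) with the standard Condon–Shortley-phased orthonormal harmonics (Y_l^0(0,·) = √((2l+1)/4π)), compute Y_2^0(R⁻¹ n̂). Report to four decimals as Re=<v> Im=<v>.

Re=-0.2081 Im=0.0000

Need the full column D^2_{m',0} for m'=−2..2 at α=1.0052, β=2.6045, γ=0.1882.
cos(β/2)=0.265330, sin(β/2)=0.964158
d^2_{-2,0}: single k=2 term ⇒ +0.160304;  D = -0.068222+0.145063i
d^2_{-1,0}: k∈[1..2] ⇒ +0.044115 -0.582514 = -0.538399;  D = -0.288539-0.454554i
d^2_{0,0}: k∈[0..2] ⇒ +0.004956 -0.261776 +0.864156 = +0.607337;  D = +0.607337+0.000000i
d^2_{1,0}: k∈[0..1] ⇒ -0.044115 +0.582514 = +0.538399;  D = +0.288539-0.454554i
d^2_{2,0}: single k=0 term ⇒ +0.160304;  D = -0.068222-0.145063i
Y_2^{m'}(θ=2.4498,φ=4.0549) and Σ D·Y over m':
  (-0.0682+0.1451i)·(-0.0398-0.1521i)  (-0.2885-0.4546i)·(+0.2319-0.3004i)  (+0.6073+0.0000i)·(+0.2457+0.0000i)  (+0.2885-0.4546i)·(-0.2319-0.3004i)  (-0.0682-0.1451i)·(-0.0398+0.1521i)
Y_2^0(R⁻¹ n̂) = -0.208149+0.000000i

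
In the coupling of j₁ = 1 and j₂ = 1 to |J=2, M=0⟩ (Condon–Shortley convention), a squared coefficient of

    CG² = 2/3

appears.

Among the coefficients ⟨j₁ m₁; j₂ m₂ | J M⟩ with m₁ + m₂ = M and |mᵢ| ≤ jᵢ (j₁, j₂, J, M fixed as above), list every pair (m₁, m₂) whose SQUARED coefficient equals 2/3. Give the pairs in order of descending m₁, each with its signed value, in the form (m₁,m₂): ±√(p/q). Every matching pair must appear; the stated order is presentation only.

(0,0): +√(2/3)

Admissible pairs with m₁+m₂ = M = 0: (-1,1), (0,0), (1,-1)
  (m₁,m₂)=(1,-1): CG² = 1/6, CG = +√(1/6)
  (m₁,m₂)=(0,0): CG² = 2/3, CG = +√(2/3)   ← matches the target
  (m₁,m₂)=(-1,1): CG² = 1/6, CG = +√(1/6)
Pairs with CG² = 2/3: (0,0): +√(2/3)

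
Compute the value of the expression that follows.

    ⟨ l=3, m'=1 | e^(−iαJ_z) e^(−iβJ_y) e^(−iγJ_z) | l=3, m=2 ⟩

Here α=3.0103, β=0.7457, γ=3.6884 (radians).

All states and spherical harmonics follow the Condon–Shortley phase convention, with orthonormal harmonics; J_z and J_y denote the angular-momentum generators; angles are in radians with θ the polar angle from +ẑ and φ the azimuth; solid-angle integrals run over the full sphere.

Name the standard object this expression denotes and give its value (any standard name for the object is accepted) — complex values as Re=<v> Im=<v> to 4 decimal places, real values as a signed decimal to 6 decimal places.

This is a Wigner D-matrix element — the rotation-matrix element ⟨l m'| R(α,β,γ) |l m⟩ in the angular-momentum basis.
D^3_{1,2}(3.0103,0.7457,3.6884) = e^{-i·1·3.0103}·d^3_{1,2}(0.7457)·e^{-i·2·3.6884}. Compute d first:
c=cos(0.745700/2)=0.931293, s=sin(0.745700/2)=0.364271; N=√[24·2·120·1]=75.894664
k: max(0,(2)−(1))=1 … min(3+(2),3−(1))=2
  k=1: (−1)^0·75.8947/(24)·0.9313^5·0.3643^1 = +0.806968
  k=2: (−1)^1·75.8947/(12)·0.9313^3·0.3643^3 = -0.246924
d^3_{1,2}(0.7457) = +0.806968 -0.246924 = +0.560044
Phases: e^{-i·(1)·3.0103}=-0.991393-0.130916i, e^{-i·(2)·3.6884}=+0.459277-0.888293i ⇒ D=-0.320130+0.459528i

Wigner D-matrix element, Re=-0.3201 Im=0.4595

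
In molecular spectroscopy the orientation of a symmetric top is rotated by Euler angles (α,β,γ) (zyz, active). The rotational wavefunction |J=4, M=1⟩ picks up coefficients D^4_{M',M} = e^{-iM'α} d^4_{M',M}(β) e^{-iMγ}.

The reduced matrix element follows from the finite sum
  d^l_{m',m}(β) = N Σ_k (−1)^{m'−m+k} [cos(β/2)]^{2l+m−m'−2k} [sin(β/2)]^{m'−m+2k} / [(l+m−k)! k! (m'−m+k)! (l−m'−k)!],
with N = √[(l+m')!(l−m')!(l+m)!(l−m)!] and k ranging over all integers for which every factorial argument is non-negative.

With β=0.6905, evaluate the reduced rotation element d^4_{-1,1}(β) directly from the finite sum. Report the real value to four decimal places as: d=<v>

d=0.5064

d^4_{-1,1}(β=0.6905) via the finite sum:
With c≡cos(β/2)=0.940991 and s≡sin(β/2)=0.338432, N=[6·120·120·6]^{1/2}=720.000000
The bounds max(0,m−m')=2 and min(l+m,l−m')=5 give 4 terms
  k=2: (−1)^0·720.0000/(72)·0.9410^6·0.3384^2 = +0.795161
  k=3: (−1)^1·720.0000/(24)·0.9410^4·0.3384^4 = -0.308566
  k=4: (−1)^2·720.0000/(48)·0.9410^2·0.3384^6 = +0.019957
  k=5: (−1)^3·720.0000/(720)·0.9410^0·0.3384^8 = -0.000172
d^4_{-1,1}(0.6905) = +0.795161 -0.308566 +0.019957 -0.000172 = +0.506380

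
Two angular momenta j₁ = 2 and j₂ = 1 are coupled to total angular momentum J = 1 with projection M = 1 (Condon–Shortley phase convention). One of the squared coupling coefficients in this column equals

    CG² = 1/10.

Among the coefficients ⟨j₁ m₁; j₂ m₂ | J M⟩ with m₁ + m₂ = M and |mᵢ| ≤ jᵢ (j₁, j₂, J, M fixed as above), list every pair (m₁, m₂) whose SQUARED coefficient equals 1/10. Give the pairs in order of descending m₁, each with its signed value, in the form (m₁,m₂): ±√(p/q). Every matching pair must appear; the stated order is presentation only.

(0,1): +√(1/10)

Admissible pairs with m₁+m₂ = M = 1: (0,1), (1,0), (2,-1)
  (m₁,m₂)=(2,-1): CG² = 3/5, CG = +√(3/5)
  (m₁,m₂)=(1,0): CG² = 3/10, CG = −√(3/10)
  (m₁,m₂)=(0,1): CG² = 1/10, CG = +√(1/10)   ← matches the target
Pairs with CG² = 1/10: (0,1): +√(1/10)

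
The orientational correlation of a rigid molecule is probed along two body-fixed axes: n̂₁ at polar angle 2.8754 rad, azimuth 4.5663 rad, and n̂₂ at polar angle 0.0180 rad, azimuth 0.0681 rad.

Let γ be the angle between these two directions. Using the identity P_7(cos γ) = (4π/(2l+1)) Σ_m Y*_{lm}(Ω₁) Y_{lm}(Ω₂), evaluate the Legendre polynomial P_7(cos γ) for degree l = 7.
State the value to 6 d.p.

-0.240565

Term-by-term m-sum for l=7 (normalisation 4π/15 = 0.837758):
  m=-7: Y*=(0.000037, 0.000023)  Y=(0.000000, -0.000000)  product (0.000000, 0.000000)
  m=-6: Y*=(0.000383, -0.000460)  Y=(0.000000, -0.000000)  product (0.000000, -0.000000)
  m=-5: Y*=(-0.003423, -0.003822)  Y=(0.000000, -0.000000)  product (-0.000000, -0.000000)
  m=-4: Y*=(-0.025735, 0.017021)  Y=(0.000001, -0.000000)  product (-0.000000, 0.000000)
  m=-3: Y*=(0.055947, 0.119375)  Y=(0.000050, -0.000010)  product (0.000004, 0.000005)
  m=-2: Y*=(0.365165, -0.109837)  Y=(0.002407, -0.000330)  product (0.000843, -0.000385)
  m=-1: Y*=(-0.092350, -0.627643)  Y=(0.073248, -0.004996)  product (-0.009900, -0.045512)
  m=+0: Y*=(-0.247377, -0.000000)  Y=(1.087598, 0.000000)  product (-0.269047, -0.000000)
  m=+1: Y*=(0.092350, -0.627643)  Y=(-0.073248, -0.004996)  product (-0.009900, 0.045512)
  m=+2: Y*=(0.365165, 0.109837)  Y=(0.002407, 0.000330)  product (0.000843, 0.000385)
  m=+3: Y*=(-0.055947, 0.119375)  Y=(-0.000050, -0.000010)  product (0.000004, -0.000005)
  m=+4: Y*=(-0.025735, -0.017021)  Y=(0.000001, 0.000000)  product (-0.000000, -0.000000)
  m=+5: Y*=(0.003423, -0.003822)  Y=(-0.000000, -0.000000)  product (-0.000000, 0.000000)
  m=+6: Y*=(0.000383, 0.000460)  Y=(0.000000, 0.000000)  product (0.000000, 0.000000)
  m=+7: Y*=(-0.000037, 0.000023)  Y=(-0.000000, -0.000000)  product (0.000000, -0.000000)
Accumulated sum (-0.287153, 0.000000); after 4π/(2l+1) scaling, (-0.240565, 0.000000) ⇒ P_7 = -0.240565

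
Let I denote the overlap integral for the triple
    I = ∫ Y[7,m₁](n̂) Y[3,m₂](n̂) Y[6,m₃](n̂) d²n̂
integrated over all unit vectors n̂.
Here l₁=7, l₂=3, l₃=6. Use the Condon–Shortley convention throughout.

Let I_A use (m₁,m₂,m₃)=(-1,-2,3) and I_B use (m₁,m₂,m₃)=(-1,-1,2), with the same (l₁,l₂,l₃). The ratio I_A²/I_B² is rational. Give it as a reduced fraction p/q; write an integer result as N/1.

7605/1058

Shared (l₁,l₂,l₃)=(7,3,6): N and (l;000)² cancel in I_A²/I_B².
A: Δ = 4!·10!·2!/17! = 1/2042040; Racah Σ t=0..1: t=0:+1/1935360 t=1:−1/362880 = -13/5806080; ⇒ 3j(7 3 6; -1 -2 3)² = 195/10472, sgn +1
B: Δ = 4!·10!·2!/17! = 1/2042040; Racah Σ t=0..2: t=0:+1/3870720 t=1:−1/181440 t=2:+1/138240 = 23/11612160; ⇒ 3j(7 3 6; -1 -1 2)² = 529/204204, sgn +1
I_A²/I_B² = (195/10472)/(529/204204) = 7605/1058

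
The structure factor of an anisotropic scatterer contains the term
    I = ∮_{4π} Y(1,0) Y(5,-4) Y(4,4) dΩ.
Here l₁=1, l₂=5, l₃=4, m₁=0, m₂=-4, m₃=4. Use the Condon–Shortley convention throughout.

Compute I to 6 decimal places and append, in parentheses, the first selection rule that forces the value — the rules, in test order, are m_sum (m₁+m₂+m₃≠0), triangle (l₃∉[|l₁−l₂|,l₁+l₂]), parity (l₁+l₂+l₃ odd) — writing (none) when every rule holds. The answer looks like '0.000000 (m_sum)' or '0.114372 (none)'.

Checks pass: Σm=0; 10 even; l₃=4∈[4,6].
(2·1+1)(2·5+1)(2·4+1) = 297
Δ: 2! 0! 8! / 11! → 1/495
sum: t=1:−1/576 = -1/576
3j²(1 5 4; 0 0 0) = Δ·Π!·Σ² = 5/99  (sign -1)
sum: t=1:−1/40320 = -1/40320
3j²(1 5 4; 0 -4 4) = Δ·Π!·Σ² = 1/55  (sign -1)
combine: 4πI² = 297·5/99·1/55 = 3/11
take √, sign +1: I = 0.14731920
No selection rule forces the value: the integral is nonzero (none).

0.147319 (none)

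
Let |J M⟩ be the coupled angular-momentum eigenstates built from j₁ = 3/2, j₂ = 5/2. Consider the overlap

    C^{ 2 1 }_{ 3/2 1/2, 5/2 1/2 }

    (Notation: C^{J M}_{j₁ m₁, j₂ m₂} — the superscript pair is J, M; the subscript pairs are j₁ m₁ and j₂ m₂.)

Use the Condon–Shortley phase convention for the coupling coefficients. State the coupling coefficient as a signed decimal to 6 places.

−√(25/84) = -0.545545

triangle: 2!×1!×3!/7! = 12/5040
(j±m)!: 2!×1!×3!×2!×3!×1! = 144
prefactor² = (2J+1)×Δ×N² = 12/7
  k=0: +1/(0!×2!×1!×3!×0!×0!) = 1/12
  k=1: −1/(1!×1!×0!×2!×1!×1!) = -1/2
Σ = -5/12  ⇒  CG² = 12/7×(-5/12)² = 25/84
CG = −√(25/84) = -0.545545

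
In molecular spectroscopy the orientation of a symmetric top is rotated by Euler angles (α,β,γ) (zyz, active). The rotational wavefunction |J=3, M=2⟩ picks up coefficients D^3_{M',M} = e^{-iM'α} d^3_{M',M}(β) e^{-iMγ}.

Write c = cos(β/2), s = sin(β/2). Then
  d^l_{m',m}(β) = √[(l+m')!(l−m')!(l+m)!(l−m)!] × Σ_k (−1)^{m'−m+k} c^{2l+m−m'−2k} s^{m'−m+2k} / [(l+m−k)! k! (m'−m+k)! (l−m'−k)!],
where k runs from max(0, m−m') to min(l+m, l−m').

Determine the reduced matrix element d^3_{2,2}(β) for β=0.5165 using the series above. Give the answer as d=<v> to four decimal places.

d^3_{2,2}(β=0.5165) via the finite sum:
c=cos(0.516500/2)=0.966838, s=sin(0.516500/2)=0.255389; N=√[120·1·120·1]=120.000000
Admissible k: 0..1 (factorial args all ≥0)
  k=0: (−1)^0·120.0000/(120)·0.9668^6·0.2554^0 = +0.816814
  k=1: (−1)^1·120.0000/(24)·0.9668^4·0.2554^2 = -0.284964
d^3_{2,2}(0.5165) = +0.816814 -0.284964 = +0.531850

d=0.5319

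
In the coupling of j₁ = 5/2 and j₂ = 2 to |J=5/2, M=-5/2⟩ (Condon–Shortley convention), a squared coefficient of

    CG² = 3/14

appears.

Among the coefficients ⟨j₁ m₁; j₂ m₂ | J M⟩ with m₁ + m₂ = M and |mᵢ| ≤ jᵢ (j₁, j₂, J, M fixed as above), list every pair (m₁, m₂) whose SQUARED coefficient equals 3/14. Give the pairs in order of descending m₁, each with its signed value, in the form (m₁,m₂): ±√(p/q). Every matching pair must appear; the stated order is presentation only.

(-1/2,-2): +√(3/14)

Admissible pairs with m₁+m₂ = M = -5/2: (-5/2,0), (-3/2,-1), (-1/2,-2)
  (m₁,m₂)=(-1/2,-2): CG² = 3/14, CG = +√(3/14)   ← matches the target
  (m₁,m₂)=(-3/2,-1): CG² = 3/7, CG = −√(3/7)
  (m₁,m₂)=(-5/2,0): CG² = 5/14, CG = +√(5/14)
Pairs with CG² = 3/14: (-1/2,-2): +√(3/14)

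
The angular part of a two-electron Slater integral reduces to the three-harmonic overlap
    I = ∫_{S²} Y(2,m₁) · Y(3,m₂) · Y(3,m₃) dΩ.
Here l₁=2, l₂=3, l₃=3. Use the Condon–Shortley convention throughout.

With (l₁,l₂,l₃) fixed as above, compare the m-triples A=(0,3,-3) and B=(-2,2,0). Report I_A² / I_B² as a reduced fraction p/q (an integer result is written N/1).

5/4

l's match ⇒ only the (l;m) 3-j factors differ between A and B.
A: triangle coeff Δ(2,3,3) = 1/3780; Σ_t [2,2]: t=2:+1/96 = 1/96; (3j)²=5/84 [(2 3 3; 0 3 -3)], sign=+1
B: triangle coeff Δ(2,3,3) = 1/3780; Σ_t [2,2]: t=2:+1/24 = 1/24; (3j)²=1/21 [(2 3 3; -2 2 0)], sign=-1
I_A²/I_B² = (5/84)/(1/21) = 5/4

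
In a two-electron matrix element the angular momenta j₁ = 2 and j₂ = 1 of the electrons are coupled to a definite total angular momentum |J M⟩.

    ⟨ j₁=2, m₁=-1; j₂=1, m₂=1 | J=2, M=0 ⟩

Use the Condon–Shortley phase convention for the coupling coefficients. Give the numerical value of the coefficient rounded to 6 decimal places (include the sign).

j₁+j₂−J=1  J+j₁−j₂=3  J−j₁+j₂=1  j₁+j₂+J+1=6
(j₁±m₁, j₂±m₂, J±M) = (1,3,2,0,2,2)
P² = 2
sum k=1..1:
  [1] −1/2 = -1/2
S = -1/2
C² = P²·S² = 1/2 ; C = -0.707107

-0.707107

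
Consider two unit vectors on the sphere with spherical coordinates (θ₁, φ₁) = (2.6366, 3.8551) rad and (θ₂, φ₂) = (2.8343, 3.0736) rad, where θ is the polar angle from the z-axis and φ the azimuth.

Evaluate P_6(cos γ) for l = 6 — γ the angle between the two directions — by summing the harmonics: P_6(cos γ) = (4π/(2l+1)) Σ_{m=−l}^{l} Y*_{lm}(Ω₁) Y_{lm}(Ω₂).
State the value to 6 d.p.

Term-by-term m-sum for l=6 (normalisation 4π/13 = 0.966644):
  [-6]  conj(Y_{6,-6})(Ω₁) = (-0.002590, -0.005627) ; Y_{6,-6}(Ω₂) = (0.000340, 0.000147) ; Δ = (-0.000000, -0.000002)
  [-5]  conj(Y_{6,-5})(Ω₁) = (-0.035350, -0.016039) ; Y_{6,-5}(Ω₂) = (0.003808, 0.001347) ; Δ = (-0.000113, -0.000109)
  [-4]  conj(Y_{6,-4})(Ω₁) = (-0.139179, 0.041164) ; Y_{6,-4}(Ω₂) = (0.025873, 0.007216) ; Δ = (-0.003898, 0.000061)
  [-3]  conj(Y_{6,-3})(Ω₁) = (-0.188918, 0.294917) ; Y_{6,-3}(Ω₂) = (0.117677, 0.024342) ; Δ = (-0.029410, 0.030106)
  [-2]  conj(Y_{6,-2})(Ω₁) = (0.071797, 0.495902) ; Y_{6,-2}(Ω₂) = (0.350879, 0.048011) ; Δ = (0.001383, 0.177449)
  [-1]  conj(Y_{6,-1})(Ω₁) = (0.182219, 0.157737) ; Y_{6,-1}(Ω₂) = (0.590434, 0.040207) ; Δ = (0.101246, 0.100460)
  [+0]  conj(Y_{6,0})(Ω₁) = (-0.354453, -0.000000) ; Y_{6,0}(Ω₂) = (0.229892, 0.000000) ; Δ = (-0.081486, -0.000000)
  [+1]  conj(Y_{6,1})(Ω₁) = (-0.182219, 0.157737) ; Y_{6,1}(Ω₂) = (-0.590434, 0.040207) ; Δ = (0.101246, -0.100460)
  [+2]  conj(Y_{6,2})(Ω₁) = (0.071797, -0.495902) ; Y_{6,2}(Ω₂) = (0.350879, -0.048011) ; Δ = (0.001383, -0.177449)
  [+3]  conj(Y_{6,3})(Ω₁) = (0.188918, 0.294917) ; Y_{6,3}(Ω₂) = (-0.117677, 0.024342) ; Δ = (-0.029410, -0.030106)
  [+4]  conj(Y_{6,4})(Ω₁) = (-0.139179, -0.041164) ; Y_{6,4}(Ω₂) = (0.025873, -0.007216) ; Δ = (-0.003898, -0.000061)
  [+5]  conj(Y_{6,5})(Ω₁) = (0.035350, -0.016039) ; Y_{6,5}(Ω₂) = (-0.003808, 0.001347) ; Δ = (-0.000113, 0.000109)
  [+6]  conj(Y_{6,6})(Ω₁) = (-0.002590, 0.005627) ; Y_{6,6}(Ω₂) = (0.000340, -0.000147) ; Δ = (-0.000000, 0.000002)
Total Σ_m = (0.056930, -0.000000). Multiply by 0.966644: (0.055031, -0.000000). P_6(cos γ) = 0.055031

0.055031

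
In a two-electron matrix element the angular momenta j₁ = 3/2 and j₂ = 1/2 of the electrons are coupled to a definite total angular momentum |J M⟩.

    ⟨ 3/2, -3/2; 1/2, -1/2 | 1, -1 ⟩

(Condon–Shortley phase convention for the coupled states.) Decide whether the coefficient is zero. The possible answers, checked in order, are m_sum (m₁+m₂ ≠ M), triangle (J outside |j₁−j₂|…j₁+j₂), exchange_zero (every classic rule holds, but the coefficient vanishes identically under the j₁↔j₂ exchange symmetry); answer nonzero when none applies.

m_sum

m-sum: m₁+m₂ = -3/2+(-1/2) = -2, M = -1  ✗ ⇒ coefficient is 0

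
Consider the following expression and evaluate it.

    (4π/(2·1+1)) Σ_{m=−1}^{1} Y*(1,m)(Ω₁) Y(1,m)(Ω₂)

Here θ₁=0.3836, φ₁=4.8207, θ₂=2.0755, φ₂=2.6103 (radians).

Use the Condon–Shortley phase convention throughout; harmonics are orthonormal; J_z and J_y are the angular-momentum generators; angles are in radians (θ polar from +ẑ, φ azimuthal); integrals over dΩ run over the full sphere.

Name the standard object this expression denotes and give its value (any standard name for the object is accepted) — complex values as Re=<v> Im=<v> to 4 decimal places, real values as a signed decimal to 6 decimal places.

Legendre polynomial (addition theorem), -0.643941

This sum is the spherical-harmonic addition theorem: it equals the Legendre polynomial P_l(cos γ) of the angle γ between the two directions.
Term-by-term m-sum for l=1 (normalisation 4π/3 = 4.188790):
  m=-1: (0.01398 - 0.12855j) × (-0.26073 - 0.15322j) = -0.02334 + 0.03137j  (running Σ = -0.02334 + 0.03137j)
  m=0: (0.45309 + 0.00000j) × (-0.23626 + 0.00000j) = -0.10705 + 0.00000j  (running Σ = -0.13039 + 0.03137j)
  m=1: (-0.01398 - 0.12855j) × (0.26073 - 0.15322j) = -0.02334 - 0.03137j  (running Σ = -0.15373 + 0.00000j)
Σ over m = -0.15373 + 0.00000j; ×(4π/3) → -0.64394 + 0.00000j. Real part: -0.643941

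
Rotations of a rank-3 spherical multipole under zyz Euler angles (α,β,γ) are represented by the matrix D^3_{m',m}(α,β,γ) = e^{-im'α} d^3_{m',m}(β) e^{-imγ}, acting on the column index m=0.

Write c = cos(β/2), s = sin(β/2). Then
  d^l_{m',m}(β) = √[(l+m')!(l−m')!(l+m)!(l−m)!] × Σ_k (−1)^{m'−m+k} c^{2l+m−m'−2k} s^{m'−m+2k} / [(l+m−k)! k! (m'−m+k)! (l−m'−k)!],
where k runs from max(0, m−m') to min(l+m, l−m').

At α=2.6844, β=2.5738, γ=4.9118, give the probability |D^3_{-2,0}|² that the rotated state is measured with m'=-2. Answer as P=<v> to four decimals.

P=0.1115

Split into d^3_{-2,0}(β=2.5738) × two z-phases.
With c≡cos(β/2)=0.280098 and s≡sin(β/2)=0.959971, N=[1·120·6·6]^{1/2}=65.726707
The bounds max(0,m−m')=2 and min(l+m,l−m')=3 give 2 terms
  k=2: (−1)^0·65.7267/(12)·0.2801^4·0.9600^2 = +0.031068
  k=3: (−1)^1·65.7267/(12)·0.2801^2·0.9600^4 = -0.364934
d^3_{-2,0}(2.5738) = +0.031068 -0.364934 = -0.333866
|D^3_{-2,0}|² = |d^3_{-2,0}(β)|² = (-0.333866)² = 0.111466 (the z-rotation phases have unit modulus)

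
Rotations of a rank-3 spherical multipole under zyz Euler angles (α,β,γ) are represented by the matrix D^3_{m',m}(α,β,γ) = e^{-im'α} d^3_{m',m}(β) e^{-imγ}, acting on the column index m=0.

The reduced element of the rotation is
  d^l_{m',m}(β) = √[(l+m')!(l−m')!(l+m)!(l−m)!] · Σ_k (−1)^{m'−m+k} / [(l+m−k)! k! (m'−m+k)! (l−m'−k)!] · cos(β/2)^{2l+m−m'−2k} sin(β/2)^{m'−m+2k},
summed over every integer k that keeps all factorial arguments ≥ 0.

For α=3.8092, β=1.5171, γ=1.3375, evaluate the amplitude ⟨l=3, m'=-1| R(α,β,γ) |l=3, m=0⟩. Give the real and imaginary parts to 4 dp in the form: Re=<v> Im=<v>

Split into d^3_{-1,0}(β=1.5171) × two z-phases.
c=cos(1.517100/2)=0.725834, s=sin(1.517100/2)=0.687870; N=√[2·24·6·6]=41.569219
Admissible k: 1..3 (factorial args all ≥0)
  k=1: (−1)^0·41.5692/(12)·0.7258^5·0.6879^1 = +0.480047
  k=2: (−1)^1·41.5692/(4)·0.7258^3·0.6879^3 = -1.293429
  k=3: (−1)^2·41.5692/(12)·0.7258^1·0.6879^5 = +0.387221
d^3_{-1,0}(1.5171) = +0.480047 -1.293429 +0.387221 = -0.426161
Phases: e^{-i·(-1)·3.8092}=-0.785305-0.619109i, e^{-i·(0)·1.3375}=+1.000000+0.000000i ⇒ D=+0.334667+0.263840i

Re=0.3347 Im=0.2638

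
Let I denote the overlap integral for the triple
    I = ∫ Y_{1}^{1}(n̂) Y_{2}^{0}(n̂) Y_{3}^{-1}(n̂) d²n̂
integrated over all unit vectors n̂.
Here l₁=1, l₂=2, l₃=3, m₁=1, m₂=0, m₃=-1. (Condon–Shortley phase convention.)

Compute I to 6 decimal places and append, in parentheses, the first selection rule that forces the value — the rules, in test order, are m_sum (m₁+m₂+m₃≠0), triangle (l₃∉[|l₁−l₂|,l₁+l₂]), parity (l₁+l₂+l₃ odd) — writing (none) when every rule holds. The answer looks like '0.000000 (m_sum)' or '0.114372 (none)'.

m-sum 0 ✓  L=6 even ✓  1≤3≤3 ✓
Π(2lᵢ+1) = 3×5×7 = 105
triangle coeff Δ(1,2,3) = 1/105
Σ_t [0,0]: t=0:+1/4 = 1/4
(3j)²=3/35 [(1 2 3; 0 0 0)], sign=-1
Σ_t [0,0]: t=0:+1/8 = 1/8
(3j)²=2/35 [(1 2 3; 1 0 -1)], sign=+1
⇒ 4πI² = 18/35
I = (-1)√(18/35/(4π)) = -0.20230066
No selection rule forces the value: the integral is nonzero (none).

-0.202301 (none)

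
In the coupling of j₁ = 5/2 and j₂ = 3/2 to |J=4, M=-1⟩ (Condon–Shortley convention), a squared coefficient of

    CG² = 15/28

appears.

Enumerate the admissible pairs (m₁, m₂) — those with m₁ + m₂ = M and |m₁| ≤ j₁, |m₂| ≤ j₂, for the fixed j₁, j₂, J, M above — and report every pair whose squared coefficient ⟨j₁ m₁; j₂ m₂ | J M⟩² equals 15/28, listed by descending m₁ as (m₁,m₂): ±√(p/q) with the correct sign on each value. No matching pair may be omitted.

(-1/2,-1/2): +√(15/28)

Admissible pairs with m₁+m₂ = M = -1: (-5/2,3/2), (-3/2,1/2), (-1/2,-1/2), (1/2,-3/2)
  (m₁,m₂)=(1/2,-3/2): CG² = 5/28, CG = +√(5/28)
  (m₁,m₂)=(-1/2,-1/2): CG² = 15/28, CG = +√(15/28)   ← matches the target
  (m₁,m₂)=(-3/2,1/2): CG² = 15/56, CG = +√(15/56)
  (m₁,m₂)=(-5/2,3/2): CG² = 1/56, CG = +√(1/56)
Pairs with CG² = 15/28: (-1/2,-1/2): +√(15/28)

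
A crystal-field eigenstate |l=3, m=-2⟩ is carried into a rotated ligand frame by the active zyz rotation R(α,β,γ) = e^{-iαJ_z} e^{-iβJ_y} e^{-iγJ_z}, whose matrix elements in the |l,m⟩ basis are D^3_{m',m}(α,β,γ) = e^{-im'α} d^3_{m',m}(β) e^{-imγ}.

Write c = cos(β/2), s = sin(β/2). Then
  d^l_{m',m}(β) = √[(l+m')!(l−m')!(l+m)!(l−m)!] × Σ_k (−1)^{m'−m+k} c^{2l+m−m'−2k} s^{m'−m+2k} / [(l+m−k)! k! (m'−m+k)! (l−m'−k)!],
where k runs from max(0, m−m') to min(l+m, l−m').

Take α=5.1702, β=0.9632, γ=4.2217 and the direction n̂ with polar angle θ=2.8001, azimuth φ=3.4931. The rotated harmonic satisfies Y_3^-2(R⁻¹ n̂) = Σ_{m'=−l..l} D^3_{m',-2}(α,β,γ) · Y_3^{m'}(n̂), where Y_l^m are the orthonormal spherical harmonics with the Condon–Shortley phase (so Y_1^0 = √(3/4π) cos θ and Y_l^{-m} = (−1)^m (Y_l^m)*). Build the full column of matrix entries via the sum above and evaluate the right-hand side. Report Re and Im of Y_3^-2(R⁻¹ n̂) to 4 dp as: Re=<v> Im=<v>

Need the full column D^3_{m',-2} for m'=−3..3 at α=5.1702, β=0.9632, γ=4.2217.
cos(β/2)=0.886255, sin(β/2)=0.463198
d^3_{-3,-2}: single k=1 term ⇒ +0.620348;  D = +0.237028-0.573280i
d^3_{-2,-2}: k∈[0..1] ⇒ +0.484565 -0.661817 = -0.177252;  D = -0.176868+0.011647i
d^3_{-1,-2}: k∈[0..1] ⇒ -0.800866 +0.437528 = -0.363338;  D = -0.181659-0.314666i
d^3_{0,-2}: k∈[0..1] ⇒ +0.724984 -0.198036 = +0.526948;  D = -0.292919+0.438033i
d^3_{1,-2}: k∈[0..1] ⇒ -0.437528 +0.059757 = -0.377770;  D = +0.374503+0.049574i
d^3_{2,-2}: k∈[0..1] ⇒ +0.180781 -0.009876 = +0.170905;  D = -0.054766-0.161892i
d^3_{3,-2}: single k=0 term ⇒ -0.046288;  D = -0.032776+0.032685i
Y_3^{m'}(θ=2.8001,φ=3.4931) and Σ D·Y over m':
  (+0.2370-0.5733i)·(-0.0077+0.0136i)  (-0.1769+0.0116i)·(-0.0824+0.0698i)  (-0.1817-0.3147i)·(-0.3495+0.1282i)  (-0.2929+0.4380i)·(-0.5061+0.0000i)  (+0.3745+0.0496i)·(+0.3495+0.1282i)  (-0.0548-0.1619i)·(-0.0824-0.0698i)  (-0.0328+0.0327i)·(+0.0077+0.0136i)
Y_3^-2(R⁻¹ n̂) = +0.388825-0.058345i

Re=0.3888 Im=-0.0583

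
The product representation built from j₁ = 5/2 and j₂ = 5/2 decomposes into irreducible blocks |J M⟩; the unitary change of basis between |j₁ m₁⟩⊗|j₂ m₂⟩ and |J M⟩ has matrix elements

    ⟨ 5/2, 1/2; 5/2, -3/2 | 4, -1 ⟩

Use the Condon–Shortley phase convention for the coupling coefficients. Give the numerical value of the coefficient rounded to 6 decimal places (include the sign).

+√(5/14) ≈ +0.597614

triangle: 1!×4!×4!/10! = 576/3628800
(j±m)!: 3!×2!×1!×4!×3!×5! = 207360
prefactor² = (2J+1)×Δ×N² = 10368/35
  k=0: +1/(0!×1!×2!×1!×2!×3!) = 1/24
  k=1: −1/(1!×0!×1!×0!×3!×4!) = -1/144
Σ = 5/144  ⇒  CG² = 10368/35×(5/144)² = 5/14
CG = +√(5/14) = +0.597614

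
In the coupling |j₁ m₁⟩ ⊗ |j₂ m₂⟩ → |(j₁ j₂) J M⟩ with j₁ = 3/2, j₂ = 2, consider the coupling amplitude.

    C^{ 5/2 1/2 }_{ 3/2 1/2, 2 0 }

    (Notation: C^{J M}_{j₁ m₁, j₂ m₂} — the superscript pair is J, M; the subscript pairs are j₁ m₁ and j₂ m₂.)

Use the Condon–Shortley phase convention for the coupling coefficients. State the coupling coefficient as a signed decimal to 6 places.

+√(3/35) ≈ +0.292770

triangle: 1!·2!·3!/7! = 12/5040
(j±m)!: 2!·1!·2!·2!·3!·2! = 96
prefactor² = (2J+1)·Δ·N² = 48/35
  k=0: +1/(0!·1!·1!·2!·1!·1!) = 1/2
  k=1: −1/(1!·0!·0!·1!·2!·2!) = -1/4
Σ = 1/4  ⇒  CG² = 48/35·(1/4)² = 3/35
CG = +√(3/35) = +0.292770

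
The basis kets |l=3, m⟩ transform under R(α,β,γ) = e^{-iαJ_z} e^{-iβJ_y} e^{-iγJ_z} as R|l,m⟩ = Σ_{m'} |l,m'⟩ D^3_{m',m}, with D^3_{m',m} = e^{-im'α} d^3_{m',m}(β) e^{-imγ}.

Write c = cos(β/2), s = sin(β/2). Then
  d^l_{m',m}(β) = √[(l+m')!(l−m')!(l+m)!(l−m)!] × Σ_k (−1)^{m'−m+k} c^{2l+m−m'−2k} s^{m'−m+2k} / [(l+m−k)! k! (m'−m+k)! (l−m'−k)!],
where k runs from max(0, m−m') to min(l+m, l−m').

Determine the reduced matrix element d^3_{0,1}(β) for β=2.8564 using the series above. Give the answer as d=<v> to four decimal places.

d^3_{0,1}(β=2.8564) via the finite sum:
With c≡cos(β/2)=0.142114 and s≡sin(β/2)=0.989850, N=[6·6·24·2]^{1/2}=41.569219
The bounds max(0,m−m')=1 and min(l+m,l−m')=3 give 3 terms
  k=1: (−1)^0·41.5692/(12)·0.1421^5·0.9899^1 = +0.000199
  k=2: (−1)^1·41.5692/(4)·0.1421^3·0.9899^3 = -0.028929
  k=3: (−1)^2·41.5692/(12)·0.1421^1·0.9899^5 = +0.467815
d^3_{0,1}(2.8564) = +0.000199 -0.028929 +0.467815 = +0.439085

d=0.4391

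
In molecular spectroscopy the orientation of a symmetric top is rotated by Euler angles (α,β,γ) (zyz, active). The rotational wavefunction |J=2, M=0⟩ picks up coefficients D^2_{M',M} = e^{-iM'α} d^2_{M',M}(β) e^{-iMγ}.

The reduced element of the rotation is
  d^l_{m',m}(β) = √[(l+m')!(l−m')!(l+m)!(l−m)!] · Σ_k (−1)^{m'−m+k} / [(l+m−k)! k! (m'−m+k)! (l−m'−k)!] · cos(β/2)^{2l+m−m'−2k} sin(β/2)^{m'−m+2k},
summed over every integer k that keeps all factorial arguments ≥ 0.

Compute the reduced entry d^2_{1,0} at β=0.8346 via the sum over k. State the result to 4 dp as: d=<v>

d=-0.6094

d^2_{1,0}(β=0.8346) via the finite sum:
With c≡cos(β/2)=0.914187 and s≡sin(β/2)=0.405294, N=[6·1·2·2]^{1/2}=4.898979
k: max(0,(0)−(1))=0 … min(2+(0),2−(1))=1
  k=0: (−1)^1·4.8990/(2)·0.9142^3·0.4053^1 = -0.758490
  k=1: (−1)^2·4.8990/(2)·0.9142^1·0.4053^3 = +0.149080
d^2_{1,0}(0.8346) = -0.758490 +0.149080 = -0.609410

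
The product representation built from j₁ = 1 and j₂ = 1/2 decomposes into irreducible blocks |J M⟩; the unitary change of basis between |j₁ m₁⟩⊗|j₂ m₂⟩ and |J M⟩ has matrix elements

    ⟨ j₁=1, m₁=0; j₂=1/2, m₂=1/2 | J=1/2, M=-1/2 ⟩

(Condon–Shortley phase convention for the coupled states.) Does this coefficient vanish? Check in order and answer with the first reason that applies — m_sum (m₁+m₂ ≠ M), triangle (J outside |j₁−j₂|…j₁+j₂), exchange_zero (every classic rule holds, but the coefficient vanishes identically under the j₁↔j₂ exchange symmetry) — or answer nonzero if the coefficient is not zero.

m-sum: m₁+m₂ = 0+1/2 = 1/2, M = -1/2  ✗ ⇒ coefficient is 0

m_sum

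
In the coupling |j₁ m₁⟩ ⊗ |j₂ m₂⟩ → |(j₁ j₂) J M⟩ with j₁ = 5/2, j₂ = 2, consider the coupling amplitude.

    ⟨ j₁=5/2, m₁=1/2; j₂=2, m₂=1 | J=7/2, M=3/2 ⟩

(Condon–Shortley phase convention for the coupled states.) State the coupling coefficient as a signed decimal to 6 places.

−√(2/21) = -0.308607

triangle: 1!·4!·3!/9! = 144/362880
(j±m)!: 3!·2!·3!·1!·5!·2! = 17280
prefactor² = (2J+1)·Δ·N² = 384/7
  k=0: +1/(0!·1!·2!·3!·2!·0!) = 1/24
  k=1: −1/(1!·0!·1!·2!·3!·1!) = -1/12
Σ = -1/24  ⇒  CG² = 384/7·(-1/24)² = 2/21
CG = −√(2/21) = -0.308607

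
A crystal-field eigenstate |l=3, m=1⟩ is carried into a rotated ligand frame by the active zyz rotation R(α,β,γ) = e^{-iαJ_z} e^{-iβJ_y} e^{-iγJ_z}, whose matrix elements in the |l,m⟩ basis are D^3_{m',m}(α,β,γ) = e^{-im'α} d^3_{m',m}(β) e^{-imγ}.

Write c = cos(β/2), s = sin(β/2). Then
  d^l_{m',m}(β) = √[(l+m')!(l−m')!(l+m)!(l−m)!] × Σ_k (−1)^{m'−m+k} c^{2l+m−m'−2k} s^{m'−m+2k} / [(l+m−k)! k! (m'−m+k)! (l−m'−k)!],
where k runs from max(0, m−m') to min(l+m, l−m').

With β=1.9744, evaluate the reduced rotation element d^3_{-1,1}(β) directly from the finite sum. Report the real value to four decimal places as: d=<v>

d^3_{-1,1}(β=1.9744) via the finite sum:
c=cos(1.974400/2)=0.551029, s=sin(1.974400/2)=0.834486; N=√[2·24·24·2]=48.000000
The bounds max(0,m−m')=2 and min(l+m,l−m')=4 give 3 terms
  k=2: (−1)^0·48.0000/(8)·0.5510^4·0.8345^2 = +0.385200
  k=3: (−1)^1·48.0000/(6)·0.5510^2·0.8345^4 = -1.177918
  k=4: (−1)^2·48.0000/(48)·0.5510^0·0.8345^6 = +0.337688
d^3_{-1,1}(1.9744) = +0.385200 -1.177918 +0.337688 = -0.455031

d=-0.4550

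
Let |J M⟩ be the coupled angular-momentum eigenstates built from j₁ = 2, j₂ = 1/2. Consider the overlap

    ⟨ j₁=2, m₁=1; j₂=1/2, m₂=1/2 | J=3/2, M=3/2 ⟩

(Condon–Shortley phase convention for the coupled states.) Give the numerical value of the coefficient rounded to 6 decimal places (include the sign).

−√(1/5) ≈ -0.447214

j₁+j₂−J=1  J+j₁−j₂=3  J−j₁+j₂=0  j₁+j₂+J+1=5
(j₁±m₁, j₂±m₂, J±M) = (3,1,1,0,3,0)
P² = 36/5
sum k=1..1:
  [1] −1/6 = -1/6
S = -1/6
C² = P²·S² = 1/5 ; C = -0.447214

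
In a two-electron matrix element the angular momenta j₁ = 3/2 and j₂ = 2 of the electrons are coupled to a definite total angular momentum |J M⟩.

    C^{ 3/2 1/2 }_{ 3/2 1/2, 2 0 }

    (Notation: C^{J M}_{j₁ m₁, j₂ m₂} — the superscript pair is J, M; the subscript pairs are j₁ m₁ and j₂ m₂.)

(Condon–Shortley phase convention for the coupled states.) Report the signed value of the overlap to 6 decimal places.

-0.447214  (= −√(1/5))

j₁+j₂−J=2  J+j₁−j₂=1  J−j₁+j₂=2  j₁+j₂+J+1=6
(j₁±m₁, j₂±m₂, J±M) = (2,1,2,2,2,1)
P² = 16/45
sum k=0..1:
  [0] +1/4 = 1/4
  [1] −1/1 = -1
S = -3/4
C² = P²·S² = 1/5 ; C = -0.447214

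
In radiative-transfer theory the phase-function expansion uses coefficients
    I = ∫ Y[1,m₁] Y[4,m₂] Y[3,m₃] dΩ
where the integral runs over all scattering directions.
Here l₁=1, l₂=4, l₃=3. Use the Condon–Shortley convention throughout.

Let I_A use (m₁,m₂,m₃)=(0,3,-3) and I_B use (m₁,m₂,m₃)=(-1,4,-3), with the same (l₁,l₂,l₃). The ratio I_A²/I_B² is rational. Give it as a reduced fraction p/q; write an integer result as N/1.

1/4

l's match ⇒ only the (l;m) 3-j factors differ between A and B.
A: triangle coeff Δ(1,4,3) = 1/252; Σ_t [1,1]: t=1:−1/720 = -1/720; (3j)²=1/36 [(1 4 3; 0 3 -3)], sign=-1
B: triangle coeff Δ(1,4,3) = 1/252; Σ_t [2,2]: t=2:+1/1440 = 1/1440; (3j)²=1/9 [(1 4 3; -1 4 -3)], sign=+1
I_A²/I_B² = (1/36)/(1/9) = 1/4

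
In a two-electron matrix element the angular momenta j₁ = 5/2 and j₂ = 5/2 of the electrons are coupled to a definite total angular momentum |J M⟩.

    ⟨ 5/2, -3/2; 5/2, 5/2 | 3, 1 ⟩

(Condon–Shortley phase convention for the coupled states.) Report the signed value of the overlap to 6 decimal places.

+0.577350  (= +√(1/3))

√[7·2!3!3!/9! · 1!4!5!0!4!2!] = √(192)
  +(−1)^2/∏(2,0,2,3,1,0)! = 1/24  (running 1/24)
⟨..|..⟩ = √(192)·(1/24) = +0.577350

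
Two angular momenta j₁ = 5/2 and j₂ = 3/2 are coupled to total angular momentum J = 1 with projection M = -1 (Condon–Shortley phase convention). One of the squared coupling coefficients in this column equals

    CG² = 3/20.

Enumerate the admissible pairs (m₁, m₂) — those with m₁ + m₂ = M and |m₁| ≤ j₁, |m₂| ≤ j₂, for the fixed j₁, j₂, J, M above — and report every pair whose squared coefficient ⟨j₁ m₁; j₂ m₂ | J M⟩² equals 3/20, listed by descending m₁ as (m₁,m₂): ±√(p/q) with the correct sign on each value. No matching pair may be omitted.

Admissible pairs with m₁+m₂ = M = -1: (-5/2,3/2), (-3/2,1/2), (-1/2,-1/2), (1/2,-3/2)
  (m₁,m₂)=(1/2,-3/2): CG² = 1/20, CG = +√(1/20)
  (m₁,m₂)=(-1/2,-1/2): CG² = 3/20, CG = −√(3/20)   ← matches the target
  (m₁,m₂)=(-3/2,1/2): CG² = 3/10, CG = +√(3/10)
  (m₁,m₂)=(-5/2,3/2): CG² = 1/2, CG = −√(1/2)
Pairs with CG² = 3/20: (-1/2,-1/2): −√(3/20)

(-1/2,-1/2): −√(3/20)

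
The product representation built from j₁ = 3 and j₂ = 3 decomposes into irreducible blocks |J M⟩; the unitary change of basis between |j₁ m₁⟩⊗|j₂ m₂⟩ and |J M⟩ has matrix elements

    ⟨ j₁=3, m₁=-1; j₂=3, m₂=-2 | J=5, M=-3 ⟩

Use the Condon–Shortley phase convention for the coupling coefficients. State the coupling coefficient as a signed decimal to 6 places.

j₁+j₂−J=1  J+j₁−j₂=5  J−j₁+j₂=5  j₁+j₂+J+1=12
(j₁±m₁, j₂±m₂, J±M) = (2,4,1,5,2,8)
P² = 153600
sum k=0..1:
  [0] +1/576 = 1/576
  [1] −1/1440 = -1/1440
S = 1/960
C² = P²·S² = 1/6 ; C = +0.408248

+√(1/6) ≈ +0.408248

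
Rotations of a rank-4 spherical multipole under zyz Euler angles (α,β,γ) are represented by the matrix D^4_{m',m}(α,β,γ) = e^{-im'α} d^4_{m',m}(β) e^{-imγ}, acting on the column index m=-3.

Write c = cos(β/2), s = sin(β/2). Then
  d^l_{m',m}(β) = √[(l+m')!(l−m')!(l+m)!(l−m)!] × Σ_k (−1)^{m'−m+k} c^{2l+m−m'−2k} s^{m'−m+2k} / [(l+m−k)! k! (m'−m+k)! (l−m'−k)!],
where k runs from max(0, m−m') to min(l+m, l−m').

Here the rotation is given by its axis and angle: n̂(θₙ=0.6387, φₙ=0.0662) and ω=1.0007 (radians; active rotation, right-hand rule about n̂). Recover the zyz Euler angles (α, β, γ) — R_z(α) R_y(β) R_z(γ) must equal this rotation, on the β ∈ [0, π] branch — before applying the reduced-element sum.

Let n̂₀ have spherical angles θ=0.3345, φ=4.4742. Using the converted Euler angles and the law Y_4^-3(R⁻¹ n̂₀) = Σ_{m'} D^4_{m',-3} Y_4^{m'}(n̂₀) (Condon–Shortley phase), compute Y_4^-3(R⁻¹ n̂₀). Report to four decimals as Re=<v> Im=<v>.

Re=0.0442 Im=0.0447

Axis–angle → zyz. n̂ = (sinθₙcosφₙ, sinθₙsinφₙ, cosθₙ) = (+0.594846, +0.039436, +0.802871), ω = 1.0007.
R = I cosω + sinω [n̂]ₓ + (1−cosω) n̂n̂ᵀ gives
  R = [+0.702582, -0.665099, +0.253026; +0.686694, +0.540429, -0.486197; +0.186627, +0.515345, +0.836415]
β = atan2(√(R₁₃²+R₂₃²), R₃₃) = 0.580087; α = atan2(R₂₃, R₁₃) mod 2π = 5.192237; γ = atan2(R₃₂, −R₃₁) mod 2π = 1.918245
Need the full column D^4_{m',-3} for m'=−4..4 at α=5.1922, β=0.5801, γ=1.9182.
cos(β/2)=0.958232, sin(β/2)=0.285994
d^4_{-4,-3}: single k=1 term ⇒ +0.600060;  D = +0.107343+0.590381i
d^4_{-3,-3}: k∈[0..1] ⇒ +0.710826 -0.443235 = +0.267592;  D = -0.211444+0.164002i
d^4_{-2,-3}: k∈[0..1] ⇒ -0.793805 +0.212132 = -0.581672;  D = +0.528418+0.243140i
d^4_{-1,-3}: k∈[0..1] ⇒ +0.502581 -0.074615 = +0.427966;  D = -0.020792-0.427460i
d^4_{0,-3}: k∈[0..1] ⇒ -0.223607 +0.019919 = -0.203689;  D = -0.175903+0.102699i
d^4_{1,-3}: k∈[0..1] ⇒ +0.074615 -0.003988 = +0.070627;  D = +0.059745+0.037665i
d^4_{2,-3}: k∈[0..1] ⇒ -0.018896 +0.000561 = -0.018335;  D = +0.001514-0.018273i
d^4_{3,-3}: k∈[0..1] ⇒ +0.003517 -0.000045 = +0.003472;  D = -0.003202+0.001343i
d^4_{4,-3}: single k=0 term ⇒ -0.000424;  D = +0.000326+0.000271i
Y_4^{m'}(θ=0.3345,φ=4.4742) and Σ D·Y over m':
  (+0.1073+0.5904i)·(+0.0030+0.0042i)  (-0.2114+0.1640i)·(+0.0274-0.0316i)  (+0.5284+0.2431i)·(-0.1681-0.0867i)  (-0.0208-0.4275i)·(-0.1123+0.4627i)  (-0.1759+0.1027i)·(+0.4332+0.0000i)  (+0.0597+0.0377i)·(+0.1123+0.4627i)  (+0.0015-0.0183i)·(-0.1681+0.0867i)  (-0.0032+0.0013i)·(-0.0274-0.0316i)  (+0.0003+0.0003i)·(+0.0030-0.0042i)
Y_4^-3(R⁻¹ n̂) = +0.044167+0.044729i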